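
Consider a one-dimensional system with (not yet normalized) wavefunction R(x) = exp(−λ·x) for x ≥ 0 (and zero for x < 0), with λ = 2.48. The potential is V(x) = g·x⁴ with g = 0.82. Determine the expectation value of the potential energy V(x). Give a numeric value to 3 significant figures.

⟨V⟩ = ∫ V(x)·|R|² dx / ∫|R|² dx.
Every integrand reduces to terms xʲ·e^(−2λx) on [0, ∞); use ∫₀^∞ xʲ·e^(−2λx) dx = j!/(2λ)^(j+1).
State is unnormalized: ∫|R|² dx = 0.20161, and ∫R*·V(x)·R dx = 0.0065557, so ⟨V⟩ = 0.0065557 / 0.20161.
⟨V⟩ = 0.032516.

0.0325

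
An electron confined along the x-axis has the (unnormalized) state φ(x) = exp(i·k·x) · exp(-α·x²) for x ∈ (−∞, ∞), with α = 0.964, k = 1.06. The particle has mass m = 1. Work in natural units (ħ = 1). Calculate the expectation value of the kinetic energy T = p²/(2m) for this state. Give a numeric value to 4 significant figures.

1.044

T = −(ħ²/2m) d²/dx², so ⟨T⟩ = −(ħ²/2m) ∫ φ*·φ'' dx / ∫|φ|² dx; with m = 1.
Gaussian moments: ∫x^(2j)·e^(−2αx²) dx = (2j−1)!!/(4α)^j · √(π/(2α)), odd powers integrate to 0; here √(π/(2α)) = 1.2765. Derivatives: φ′ = (ik − 2αx)·φ, φ″ = ((ik − 2αx)² − 2α)·φ; the odd-in-x pieces drop out.
State is unnormalized: ∫|φ|² dx = 1.2765, and ∫φ*·(−ħ²/2m · φ'') dx = 1.3324, so ⟨T⟩ = 1.3324 / 1.2765.
⟨T⟩ = 1.0438.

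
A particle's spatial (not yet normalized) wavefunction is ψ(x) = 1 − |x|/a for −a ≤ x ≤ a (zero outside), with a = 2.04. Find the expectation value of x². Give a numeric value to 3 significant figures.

⟨x²⟩ = ∫ x²·|ψ|² dx / ∫|ψ|² dx (integrals over the domain).
ψ is even, so ∫ over [−a, a] = 2∫₀ᵃ with ψ = 1 − x/a there: ∫₀ᵃ (1 − x/a)² dx = a/3, ∫₀ᵃ x²(1 − x/a)² dx = a³/30, ∫₀ᵃ x⁴(1 − x/a)² dx = a⁵/105.
State is unnormalized: ∫|ψ|² dx = 1.3600, and ∫ψ*·x²·ψ dx = 0.56598, so ⟨x²⟩ = 0.56598 / 1.3600.
⟨x²⟩ = 0.41616.

0.416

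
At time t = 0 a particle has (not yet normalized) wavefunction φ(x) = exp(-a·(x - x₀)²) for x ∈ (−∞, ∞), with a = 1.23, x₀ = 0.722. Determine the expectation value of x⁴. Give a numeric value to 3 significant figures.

1.03

⟨x⁴⟩ = ∫ x⁴·|φ|² dx / ∫|φ|² dx (integrals over the domain).
Gaussian moments (u = x − x₀): ∫u^(2j)·e^(−2au²) du = (2j−1)!!/(4a)^j · √(π/(2a)), odd powers integrate to 0; here √(π/(2a)) = 1.1301.
State is unnormalized: ∫|φ|² dx = 1.1301, and ∫φ*·x⁴·φ dx = 1.1655, so ⟨x⁴⟩ = 1.1655 / 1.1301.
⟨x⁴⟩ = 1.0314.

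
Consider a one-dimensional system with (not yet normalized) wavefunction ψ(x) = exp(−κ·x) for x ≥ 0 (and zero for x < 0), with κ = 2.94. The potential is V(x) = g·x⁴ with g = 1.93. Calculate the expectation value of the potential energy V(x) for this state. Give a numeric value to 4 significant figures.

⟨V⟩ = ∫ V(x)·|ψ|² dx / ∫|ψ|² dx.
Every integrand reduces to terms xʲ·e^(−2κx) on [0, ∞); use ∫₀^∞ xʲ·e^(−2κx) dx = j!/(2κ)^(j+1).
State is unnormalized: ∫|ψ|² dx = 0.17007, and ∫ψ*·V(x)·ψ dx = 0.0065899, so ⟨V⟩ = 0.0065899 / 0.17007.
⟨V⟩ = 0.038749.

0.03875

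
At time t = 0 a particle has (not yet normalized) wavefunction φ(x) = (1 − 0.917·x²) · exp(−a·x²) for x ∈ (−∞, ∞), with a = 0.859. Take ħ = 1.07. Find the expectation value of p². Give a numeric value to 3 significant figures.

2.94

p² φ = −ħ² d²φ/dx²; ⟨p²⟩ = −ħ² ∫ φ*·φ'' dx / ∫|φ|² dx.
Expand each integrand as polynomial × e^(−2ax²) and use ∫x^(2j)·e^(−2ax²) dx = (2j−1)!!/(4a)^j · √(π/(2a)), odd powers → 0; here √(π/(2a)) = 1.3523. Differentiate with the product rule, d/dx e^(−ax²) = −2ax·e^(−ax²).
State is unnormalized: ∫|φ|² dx = 0.91943, and ∫φ*·(−ħ² φ'') dx = 2.7028, so ⟨p²⟩ = 2.7028 / 0.91943.
⟨p²⟩ = 2.9397.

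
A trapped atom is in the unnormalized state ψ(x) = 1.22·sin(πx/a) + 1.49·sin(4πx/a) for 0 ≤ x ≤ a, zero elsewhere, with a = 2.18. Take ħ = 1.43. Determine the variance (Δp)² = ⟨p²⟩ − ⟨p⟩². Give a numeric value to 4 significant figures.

42.38

Compute ⟨p⟩ and ⟨p²⟩ separately; (Δp)² = ⟨p²⟩ − ⟨p⟩².
d²/dx² sin(jπx/a) = −(jπ/a)²·sin(jπx/a); on 0 ≤ x ≤ a, ∫sin²(jπx/a) dx = a/2 and ∫sin(jπx/a)·sin(lπx/a) dx = 0 for j ≠ l, so only diagonal terms survive in ∫|ψ|² and ∫ψ·ψ″; ∫ψ·ψ′ dx = [ψ²/2] between the walls = 0.
Normalization: ∫|ψ|² dx = 4.0423.
⟨p⟩ = 0.0000 and ⟨p²⟩ = 42.382.
(Δp)² = 42.382 − (0.0000)² = 42.382.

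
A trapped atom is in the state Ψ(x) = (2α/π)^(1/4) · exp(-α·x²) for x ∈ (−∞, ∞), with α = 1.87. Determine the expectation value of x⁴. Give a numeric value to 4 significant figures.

⟨x⁴⟩ = ∫ x⁴·|Ψ|² dx (integrals over the domain).
Gaussian moments: ∫x^(2j)·e^(−2αx²) dx = (2j−1)!!/(4α)^j · √(π/(2α)), odd powers integrate to 0; here √(π/(2α)) = 0.91651.
⟨x⁴⟩ = 0.053619.

0.05362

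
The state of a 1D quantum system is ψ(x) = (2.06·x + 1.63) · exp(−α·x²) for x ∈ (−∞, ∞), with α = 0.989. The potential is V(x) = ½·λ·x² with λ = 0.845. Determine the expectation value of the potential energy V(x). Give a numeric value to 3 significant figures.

⟨V⟩ = ∫ V(x)·|ψ|² dx / ∫|ψ|² dx.
Expand each integrand as polynomial × e^(−2αx²) and use ∫x^(2j)·e^(−2αx²) dx = (2j−1)!!/(4α)^j · √(π/(2α)), odd powers → 0; here √(π/(2α)) = 1.2603.
State is unnormalized: ∫|ψ|² dx = 4.7003, and ∫ψ*·V(x)·ψ dx = 0.79075, so ⟨V⟩ = 0.79075 / 4.7003.
⟨V⟩ = 0.16823.

0.168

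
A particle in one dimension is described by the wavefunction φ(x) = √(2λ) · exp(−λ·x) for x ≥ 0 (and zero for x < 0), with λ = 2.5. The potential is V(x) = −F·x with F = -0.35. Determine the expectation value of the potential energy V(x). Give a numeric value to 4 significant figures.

0.07000

⟨V⟩ = ∫ V(x)·|φ|² dx.
Every integrand reduces to terms xʲ·e^(−2λx) on [0, ∞); use ∫₀^∞ xʲ·e^(−2λx) dx = j!/(2λ)^(j+1).
⟨V⟩ = 0.070000.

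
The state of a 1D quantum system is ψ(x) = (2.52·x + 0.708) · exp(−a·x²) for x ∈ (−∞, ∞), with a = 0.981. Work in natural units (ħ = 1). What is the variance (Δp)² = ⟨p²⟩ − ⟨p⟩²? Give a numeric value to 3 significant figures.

2.48

Compute ⟨p⟩ and ⟨p²⟩ separately; (Δp)² = ⟨p²⟩ − ⟨p⟩².
Expand each integrand as polynomial × e^(−2ax²) and use ∫x^(2j)·e^(−2ax²) dx = (2j−1)!!/(4a)^j · √(π/(2a)), odd powers → 0; here √(π/(2a)) = 1.2654. Differentiate with the product rule, d/dx e^(−ax²) = −2ax·e^(−ax²).
Normalization: ∫|ψ|² dx = 2.6821.
⟨p⟩ = 0.0000 and ⟨p²⟩ = 2.4790.
(Δp)² = 2.4790 − (0.0000)² = 2.4790.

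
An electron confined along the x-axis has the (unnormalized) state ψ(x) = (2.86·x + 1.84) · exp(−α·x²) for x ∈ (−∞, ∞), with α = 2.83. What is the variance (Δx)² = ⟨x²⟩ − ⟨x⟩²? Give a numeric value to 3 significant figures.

0.0682

Compute ⟨x⟩ and ⟨x²⟩ separately, then (Δx)² = ⟨x²⟩ − ⟨x⟩².
Expand each integrand as polynomial × e^(−2αx²) and use ∫x^(2j)·e^(−2αx²) dx = (2j−1)!!/(4α)^j · √(π/(2α)), odd powers → 0; here √(π/(2α)) = 0.74502.
Normalization: ∫|ψ|² dx = 3.0607.
⟨x⟩ = 0.22632 and ⟨x²⟩ = 0.11941.
(Δx)² = 0.11941 − (0.22632)² = 0.068195.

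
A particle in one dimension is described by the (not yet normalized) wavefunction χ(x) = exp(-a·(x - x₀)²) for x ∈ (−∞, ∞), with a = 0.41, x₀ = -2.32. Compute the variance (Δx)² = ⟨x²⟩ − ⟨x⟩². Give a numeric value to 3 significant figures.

0.610

Compute ⟨x⟩ and ⟨x²⟩ separately, then (Δx)² = ⟨x²⟩ − ⟨x⟩².
Gaussian moments (u = x − x₀): ∫u^(2j)·e^(−2au²) du = (2j−1)!!/(4a)^j · √(π/(2a)), odd powers integrate to 0; here √(π/(2a)) = 1.9573.
Normalization: ∫|χ|² dx = 1.9573.
⟨x⟩ = -2.3200 and ⟨x²⟩ = 5.9922.
(Δx)² = 5.9922 − (-2.3200)² = 0.60976.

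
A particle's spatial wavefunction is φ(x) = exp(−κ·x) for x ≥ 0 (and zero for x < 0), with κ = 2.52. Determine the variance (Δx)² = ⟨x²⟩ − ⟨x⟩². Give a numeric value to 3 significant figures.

Compute ⟨x⟩ and ⟨x²⟩ separately, then (Δx)² = ⟨x²⟩ − ⟨x⟩².
Every integrand reduces to terms xʲ·e^(−2κx) on [0, ∞); use ∫₀^∞ xʲ·e^(−2κx) dx = j!/(2κ)^(j+1).
Normalization: ∫|φ|² dx = 0.19841.
⟨x⟩ = 0.19841 and ⟨x²⟩ = 0.078735.
(Δx)² = 0.078735 − (0.19841)² = 0.039368.

0.0394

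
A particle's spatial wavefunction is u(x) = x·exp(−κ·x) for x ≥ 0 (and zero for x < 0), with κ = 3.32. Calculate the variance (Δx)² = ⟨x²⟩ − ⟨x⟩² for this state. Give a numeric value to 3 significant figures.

Compute ⟨x⟩ and ⟨x²⟩ separately, then (Δx)² = ⟨x²⟩ − ⟨x⟩².
Every integrand reduces to terms xʲ·e^(−2κx) on [0, ∞); use ∫₀^∞ xʲ·e^(−2κx) dx = j!/(2κ)^(j+1).
Normalization: ∫|u|² dx = 0.0068317.
⟨x⟩ = 0.45181 and ⟨x²⟩ = 0.27217.
(Δx)² = 0.27217 − (0.45181)² = 0.068043.

0.0680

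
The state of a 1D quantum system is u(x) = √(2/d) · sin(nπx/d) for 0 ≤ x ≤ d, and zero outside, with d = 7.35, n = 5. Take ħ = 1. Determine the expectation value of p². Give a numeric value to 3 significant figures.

4.57

p² u = −ħ² d²u/dx²; ⟨p²⟩ = −ħ² ∫ u*·u'' dx.
d/dx sin(nπx/d) = (nπ/d)·cos(nπx/d) and d²/dx² sin(nπx/d) = −(nπ/d)²·sin(nπx/d); on 0 ≤ x ≤ d, ∫sin²(nπx/d) dx = d/2 and ∫sin(nπx/d)·cos(nπx/d) dx = 0.
⟨p²⟩ = 4.5674.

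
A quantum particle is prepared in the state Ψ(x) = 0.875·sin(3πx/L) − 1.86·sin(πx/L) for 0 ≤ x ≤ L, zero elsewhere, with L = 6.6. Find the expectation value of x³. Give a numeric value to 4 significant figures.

⟨x³⟩ = ∫ x³·|Ψ|² dx / ∫|Ψ|² dx (integrals over the domain).
On 0 ≤ x ≤ L (j ≠ l): ∫sin²(jπx/L) dx = L/2, ∫sin(jπx/L)·sin(lπx/L) dx = 0; diagonal moments ∫x·sin²(jπx/L) dx = L²/4, ∫x²·sin²(jπx/L) dx = L³·(1/6 − 1/(4j²π²)); cross terms ∫x·sin(jπx/L)·sin(lπx/L) dx = 0 for j + l even and −4jlL²/(π²(j² − l²)²) for j + l odd, ∫x²·sin(jπx/L)·sin(lπx/L) dx = (−1)^(j+l)·4jlL³/(π²(j² − l²)²); higher powers the same way via product-to-sum and parts.
State is unnormalized: ∫|Ψ|² dx = 13.943, and ∫Ψ*·x³·Ψ dx = 570.60, so ⟨x³⟩ = 570.60 / 13.943.
⟨x³⟩ = 40.923.

40.92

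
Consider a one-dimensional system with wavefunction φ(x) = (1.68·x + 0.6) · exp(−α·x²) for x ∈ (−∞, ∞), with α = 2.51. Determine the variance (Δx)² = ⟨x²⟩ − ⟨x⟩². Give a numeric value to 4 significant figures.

0.08885

Compute ⟨x⟩ and ⟨x²⟩ separately, then (Δx)² = ⟨x²⟩ − ⟨x⟩².
Expand each integrand as polynomial × e^(−2αx²) and use ∫x^(2j)·e^(−2αx²) dx = (2j−1)!!/(4α)^j · √(π/(2α)), odd powers → 0; here √(π/(2α)) = 0.79108.
Normalization: ∫|φ|² dx = 0.50718.
⟨x⟩ = 0.31320 and ⟨x²⟩ = 0.18695.
(Δx)² = 0.18695 − (0.31320)² = 0.088854.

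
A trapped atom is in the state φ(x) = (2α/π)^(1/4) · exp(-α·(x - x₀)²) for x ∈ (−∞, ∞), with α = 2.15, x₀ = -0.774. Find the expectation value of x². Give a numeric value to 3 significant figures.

⟨x²⟩ = ∫ x²·|φ|² dx (integrals over the domain).
Gaussian moments (u = x − x₀): ∫u^(2j)·e^(−2αu²) du = (2j−1)!!/(4α)^j · √(π/(2α)), odd powers integrate to 0; here √(π/(2α)) = 0.85475.
⟨x²⟩ = 0.71536.

0.715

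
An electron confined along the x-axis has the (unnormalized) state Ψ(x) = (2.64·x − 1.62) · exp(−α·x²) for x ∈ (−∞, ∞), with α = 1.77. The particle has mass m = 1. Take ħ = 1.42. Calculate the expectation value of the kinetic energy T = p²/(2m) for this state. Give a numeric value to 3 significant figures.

2.76

T = −(ħ²/2m) d²/dx², so ⟨T⟩ = −(ħ²/2m) ∫ Ψ*·Ψ'' dx / ∫|Ψ|² dx; with m = 1.
Expand each integrand as polynomial × e^(−2αx²) and use ∫x^(2j)·e^(−2αx²) dx = (2j−1)!!/(4α)^j · √(π/(2α)), odd powers → 0; here √(π/(2α)) = 0.94205. Differentiate with the product rule, d/dx e^(−αx²) = −2αx·e^(−αx²).
State is unnormalized: ∫|Ψ|² dx = 3.3997, and ∫Ψ*·(−ħ²/2m · Ψ'') dx = 9.3765, so ⟨T⟩ = 9.3765 / 3.3997.
⟨T⟩ = 2.7581.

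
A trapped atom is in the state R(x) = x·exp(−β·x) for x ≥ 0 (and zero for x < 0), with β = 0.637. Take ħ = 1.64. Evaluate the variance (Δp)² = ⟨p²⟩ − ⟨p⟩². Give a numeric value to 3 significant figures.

Compute ⟨p⟩ and ⟨p²⟩ separately; (Δp)² = ⟨p²⟩ − ⟨p⟩².
Differentiate x·exp(−β·x) with the product rule; every integrand then reduces to terms xʲ·e^(−2βx) on [0, ∞), with ∫₀^∞ xʲ·e^(−2βx) dx = j!/(2β)^(j+1).
Normalization: ∫|R|² dx = 0.96721.
⟨p⟩ = 0.0000 and ⟨p²⟩ = 1.0914.
(Δp)² = 1.0914 − (0.0000)² = 1.0914.

1.09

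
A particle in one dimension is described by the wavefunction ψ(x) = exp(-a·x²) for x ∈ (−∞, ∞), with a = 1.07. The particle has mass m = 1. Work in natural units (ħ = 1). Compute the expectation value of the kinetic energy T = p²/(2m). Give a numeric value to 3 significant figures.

0.535

T = −(ħ²/2m) d²/dx², so ⟨T⟩ = −(ħ²/2m) ∫ ψ*·ψ'' dx / ∫|ψ|² dx; with m = 1.
Gaussian moments: ∫x^(2j)·e^(−2ax²) dx = (2j−1)!!/(4a)^j · √(π/(2a)), odd powers integrate to 0; here √(π/(2a)) = 1.2116. Derivatives: d/dx e^(−ax²) = −2ax·e^(−ax²), d²/dx² e^(−ax²) = (4a²x² − 2a)·e^(−ax²).
State is unnormalized: ∫|ψ|² dx = 1.2116, and ∫ψ*·(−ħ²/2m · ψ'') dx = 0.64822, so ⟨T⟩ = 0.64822 / 1.2116.
⟨T⟩ = 0.53500.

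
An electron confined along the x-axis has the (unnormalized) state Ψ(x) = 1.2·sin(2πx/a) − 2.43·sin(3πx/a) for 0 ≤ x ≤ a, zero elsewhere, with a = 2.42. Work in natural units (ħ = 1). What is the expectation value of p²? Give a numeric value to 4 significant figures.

13.52

p² Ψ = −ħ² d²Ψ/dx²; ⟨p²⟩ = −ħ² ∫ Ψ*·Ψ'' dx / ∫|Ψ|² dx.
d²/dx² sin(jπx/a) = −(jπ/a)²·sin(jπx/a); on 0 ≤ x ≤ a, ∫sin²(jπx/a) dx = a/2 and ∫sin(jπx/a)·sin(lπx/a) dx = 0 for j ≠ l, so only diagonal terms survive in ∫|Ψ|² and ∫Ψ·Ψ″; ∫Ψ·Ψ′ dx = [Ψ²/2] between the walls = 0.
State is unnormalized: ∫|Ψ|² dx = 8.8873, and ∫Ψ*·(−ħ² Ψ'') dx = 120.12, so ⟨p²⟩ = 120.12 / 8.8873.
⟨p²⟩ = 13.515.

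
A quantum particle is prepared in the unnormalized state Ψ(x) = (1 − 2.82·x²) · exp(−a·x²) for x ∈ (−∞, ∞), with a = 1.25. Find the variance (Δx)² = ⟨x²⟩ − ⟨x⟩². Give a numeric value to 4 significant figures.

0.5779

Compute ⟨x⟩ and ⟨x²⟩ separately, then (Δx)² = ⟨x²⟩ − ⟨x⟩².
Expand each integrand as polynomial × e^(−2ax²) and use ∫x^(2j)·e^(−2ax²) dx = (2j−1)!!/(4a)^j · √(π/(2a)), odd powers → 0; here √(π/(2a)) = 1.1210.
Normalization: ∫|Ψ|² dx = 0.92627.
⟨x⟩ = 0.0000 and ⟨x²⟩ = 0.57787.
(Δx)² = 0.57787 − (0.0000)² = 0.57787.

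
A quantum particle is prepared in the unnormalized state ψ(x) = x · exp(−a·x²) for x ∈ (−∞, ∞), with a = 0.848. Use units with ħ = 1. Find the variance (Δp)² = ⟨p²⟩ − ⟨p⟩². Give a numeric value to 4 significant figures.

Compute ⟨p⟩ and ⟨p²⟩ separately; (Δp)² = ⟨p²⟩ − ⟨p⟩².
Expand each integrand as polynomial × e^(−2ax²) and use ∫x^(2j)·e^(−2ax²) dx = (2j−1)!!/(4a)^j · √(π/(2a)), odd powers → 0; here √(π/(2a)) = 1.3610. Differentiate with the product rule, d/dx e^(−ax²) = −2ax·e^(−ax²).
Normalization: ∫|ψ|² dx = 0.40124.
⟨p⟩ = 0.0000 and ⟨p²⟩ = 2.5440.
(Δp)² = 2.5440 − (0.0000)² = 2.5440.

2.544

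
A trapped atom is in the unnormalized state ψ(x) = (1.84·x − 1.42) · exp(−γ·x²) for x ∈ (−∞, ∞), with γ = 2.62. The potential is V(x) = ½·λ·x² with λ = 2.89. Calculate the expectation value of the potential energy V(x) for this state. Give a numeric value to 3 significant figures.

0.176

⟨V⟩ = ∫ V(x)·|ψ|² dx / ∫|ψ|² dx.
Expand each integrand as polynomial × e^(−2γx²) and use ∫x^(2j)·e^(−2γx²) dx = (2j−1)!!/(4γ)^j · √(π/(2γ)), odd powers → 0; here √(π/(2γ)) = 0.77430.
State is unnormalized: ∫|ψ|² dx = 1.8114, and ∫ψ*·V(x)·ψ dx = 0.31874, so ⟨V⟩ = 0.31874 / 1.8114.
⟨V⟩ = 0.17596.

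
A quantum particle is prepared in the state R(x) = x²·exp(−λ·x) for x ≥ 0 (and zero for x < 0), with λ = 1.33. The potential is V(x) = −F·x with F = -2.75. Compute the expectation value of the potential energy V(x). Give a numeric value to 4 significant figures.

5.169

⟨V⟩ = ∫ V(x)·|R|² dx / ∫|R|² dx.
Every integrand reduces to terms xʲ·e^(−2λx) on [0, ∞); use ∫₀^∞ xʲ·e^(−2λx) dx = j!/(2λ)^(j+1).
State is unnormalized: ∫|R|² dx = 0.18022, and ∫R*·V(x)·R dx = 0.93159, so ⟨V⟩ = 0.93159 / 0.18022.
⟨V⟩ = 5.1692.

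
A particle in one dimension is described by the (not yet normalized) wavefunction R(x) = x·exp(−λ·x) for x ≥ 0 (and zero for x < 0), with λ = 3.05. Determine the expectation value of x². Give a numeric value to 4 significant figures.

⟨x²⟩ = ∫ x²·|R|² dx / ∫|R|² dx (integrals over the domain).
Every integrand reduces to terms xʲ·e^(−2λx) on [0, ∞); use ∫₀^∞ xʲ·e^(−2λx) dx = j!/(2λ)^(j+1).
State is unnormalized: ∫|R|² dx = 0.0088113, and ∫R*·x²·R dx = 0.0028416, so ⟨x²⟩ = 0.0028416 / 0.0088113.
⟨x²⟩ = 0.32249.

0.3225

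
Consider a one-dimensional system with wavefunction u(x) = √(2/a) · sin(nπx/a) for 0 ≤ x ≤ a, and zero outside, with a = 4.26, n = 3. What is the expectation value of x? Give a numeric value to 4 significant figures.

⟨x⟩ = ∫ x·|u|² dx (integrals over the domain).
With sin²θ = (1 − cos2θ)/2 on 0 ≤ x ≤ a: ∫sin²(nπx/a) dx = a/2, ∫x·sin²(nπx/a) dx = a²/4, ∫x²·sin²(nπx/a) dx = a³·(1/6 − 1/(4n²π²)); higher powers xᵏ the same way, integrating xᵏ·cos(2nπx/a) by parts.
⟨x⟩ = 2.1300.

2.130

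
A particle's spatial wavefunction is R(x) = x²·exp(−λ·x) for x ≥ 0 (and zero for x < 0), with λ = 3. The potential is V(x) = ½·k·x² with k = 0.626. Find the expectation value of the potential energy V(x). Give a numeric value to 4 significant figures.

0.2608

⟨V⟩ = ∫ V(x)·|R|² dx / ∫|R|² dx.
Every integrand reduces to terms xʲ·e^(−2λx) on [0, ∞); use ∫₀^∞ xʲ·e^(−2λx) dx = j!/(2λ)^(j+1).
State is unnormalized: ∫|R|² dx = 0.0030864, and ∫R*·V(x)·R dx = 0.00080504, so ⟨V⟩ = 0.00080504 / 0.0030864.
⟨V⟩ = 0.26083.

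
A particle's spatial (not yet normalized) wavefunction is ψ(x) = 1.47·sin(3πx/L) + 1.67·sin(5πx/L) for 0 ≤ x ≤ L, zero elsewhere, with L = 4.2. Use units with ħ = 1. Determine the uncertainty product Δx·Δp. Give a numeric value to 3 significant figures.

Δx = √(⟨x²⟩−⟨x⟩²), Δp = √(⟨p²⟩−⟨p⟩²).
On 0 ≤ x ≤ L (j ≠ l): ∫sin²(jπx/L) dx = L/2, ∫sin(jπx/L)·sin(lπx/L) dx = 0; diagonal moments ∫x·sin²(jπx/L) dx = L²/4, ∫x²·sin²(jπx/L) dx = L³·(1/6 − 1/(4j²π²)); cross terms ∫x·sin(jπx/L)·sin(lπx/L) dx = 0 for j + l even and −4jlL²/(π²(j² − l²)²) for j + l odd, ∫x²·sin(jπx/L)·sin(lπx/L) dx = (−1)^(j+l)·4jlL³/(π²(j² − l²)²); higher powers the same way via product-to-sum and parts. d²/dx² sin(jπx/L) = −(jπ/L)²·sin(jπx/L); on 0 ≤ x ≤ L, ∫sin²(jπx/L) dx = L/2 and ∫sin(jπx/L)·sin(lπx/L) dx = 0 for j ≠ l, so only diagonal terms survive in ∫|ψ|² and ∫ψ·ψ″; ∫ψ·ψ′ dx = [ψ²/2] between the walls = 0.
Normalization: ∫|ψ|² dx = 10.395.
⟨x⟩ = 2.1000, ⟨x²⟩ = 6.6475 ⇒ Δx = 1.4958.
⟨p⟩ = 0.0000, ⟨p²⟩ = 10.079 ⇒ Δp = 3.1748.
Δx·Δp = 4.7490.

4.75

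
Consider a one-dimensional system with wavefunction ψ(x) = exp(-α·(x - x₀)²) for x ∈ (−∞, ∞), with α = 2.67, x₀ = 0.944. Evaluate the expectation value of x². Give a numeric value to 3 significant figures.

0.985

⟨x²⟩ = ∫ x²·|ψ|² dx / ∫|ψ|² dx (integrals over the domain).
Gaussian moments (u = x − x₀): ∫u^(2j)·e^(−2αu²) du = (2j−1)!!/(4α)^j · √(π/(2α)), odd powers integrate to 0; here √(π/(2α)) = 0.76702.
State is unnormalized: ∫|ψ|² dx = 0.76702, and ∫ψ*·x²·ψ dx = 0.75533, so ⟨x²⟩ = 0.75533 / 0.76702.
⟨x²⟩ = 0.98477.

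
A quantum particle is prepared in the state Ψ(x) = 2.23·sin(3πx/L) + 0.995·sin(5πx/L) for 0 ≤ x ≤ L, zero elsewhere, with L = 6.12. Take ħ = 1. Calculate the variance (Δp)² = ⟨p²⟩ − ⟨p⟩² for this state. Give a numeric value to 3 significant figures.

3.07

Compute ⟨p⟩ and ⟨p²⟩ separately; (Δp)² = ⟨p²⟩ − ⟨p⟩².
d²/dx² sin(jπx/L) = −(jπ/L)²·sin(jπx/L); on 0 ≤ x ≤ L, ∫sin²(jπx/L) dx = L/2 and ∫sin(jπx/L)·sin(lπx/L) dx = 0 for j ≠ l, so only diagonal terms survive in ∫|Ψ|² and ∫Ψ·Ψ″; ∫Ψ·Ψ′ dx = [Ψ²/2] between the walls = 0.
Normalization: ∫|Ψ|² dx = 18.247.
⟨p⟩ = 0.0000 and ⟨p²⟩ = 3.0716.
(Δp)² = 3.0716 − (0.0000)² = 3.0716.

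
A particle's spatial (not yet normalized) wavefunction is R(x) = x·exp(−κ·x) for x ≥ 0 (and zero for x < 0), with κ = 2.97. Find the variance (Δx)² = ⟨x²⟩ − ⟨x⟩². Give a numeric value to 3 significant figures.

0.0850

Compute ⟨x⟩ and ⟨x²⟩ separately, then (Δx)² = ⟨x²⟩ − ⟨x⟩².
Every integrand reduces to terms xʲ·e^(−2κx) on [0, ∞); use ∫₀^∞ xʲ·e^(−2κx) dx = j!/(2κ)^(j+1).
Normalization: ∫|R|² dx = 0.0095427.
⟨x⟩ = 0.50505 and ⟨x²⟩ = 0.34010.
(Δx)² = 0.34010 − (0.50505)² = 0.085025.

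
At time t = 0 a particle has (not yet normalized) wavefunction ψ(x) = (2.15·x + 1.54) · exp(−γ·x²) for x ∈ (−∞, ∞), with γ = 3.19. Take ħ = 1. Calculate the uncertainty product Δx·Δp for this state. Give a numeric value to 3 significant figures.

0.505

Δx = √(⟨x²⟩−⟨x⟩²), Δp = √(⟨p²⟩−⟨p⟩²).
Expand each integrand as polynomial × e^(−2γx²) and use ∫x^(2j)·e^(−2γx²) dx = (2j−1)!!/(4γ)^j · √(π/(2γ)), odd powers → 0; here √(π/(2γ)) = 0.70172. Differentiate with the product rule, d/dx e^(−γx²) = −2γx·e^(−γx²).
Normalization: ∫|ψ|² dx = 1.9184.
⟨x⟩ = 0.18983, ⟨x²⟩ = 0.099140 ⇒ Δx = 0.25121.
⟨p⟩ = 0.0000, ⟨p²⟩ = 4.0354 ⇒ Δp = 2.0088.
Δx·Δp = 0.50463.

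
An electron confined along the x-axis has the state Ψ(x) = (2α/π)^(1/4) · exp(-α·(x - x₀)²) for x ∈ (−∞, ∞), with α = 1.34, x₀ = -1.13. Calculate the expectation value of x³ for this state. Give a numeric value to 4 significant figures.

-2.075

⟨x³⟩ = ∫ x³·|Ψ|² dx (integrals over the domain).
Gaussian moments (u = x − x₀): ∫u^(2j)·e^(−2αu²) du = (2j−1)!!/(4α)^j · √(π/(2α)), odd powers integrate to 0; here √(π/(2α)) = 1.0827.
⟨x³⟩ = -2.0754.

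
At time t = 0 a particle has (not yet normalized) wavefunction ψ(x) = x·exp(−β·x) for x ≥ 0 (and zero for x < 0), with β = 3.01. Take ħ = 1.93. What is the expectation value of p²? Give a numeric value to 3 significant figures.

33.7

p² ψ = −ħ² d²ψ/dx²; ⟨p²⟩ = −ħ² ∫ ψ*·ψ'' dx / ∫|ψ|² dx.
Differentiate x·exp(−β·x) with the product rule; every integrand then reduces to terms xʲ·e^(−2βx) on [0, ∞), with ∫₀^∞ xʲ·e^(−2βx) dx = j!/(2β)^(j+1).
State is unnormalized: ∫|ψ|² dx = 0.0091673, and ∫ψ*·(−ħ² ψ'') dx = 0.30938, so ⟨p²⟩ = 0.30938 / 0.0091673.
⟨p²⟩ = 33.748.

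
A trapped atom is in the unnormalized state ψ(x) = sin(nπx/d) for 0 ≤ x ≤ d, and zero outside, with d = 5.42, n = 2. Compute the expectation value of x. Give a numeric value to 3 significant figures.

2.71

⟨x⟩ = ∫ x·|ψ|² dx / ∫|ψ|² dx (integrals over the domain).
With sin²θ = (1 − cos2θ)/2 on 0 ≤ x ≤ d: ∫sin²(nπx/d) dx = d/2, ∫x·sin²(nπx/d) dx = d²/4, ∫x²·sin²(nπx/d) dx = d³·(1/6 − 1/(4n²π²)); higher powers xᵏ the same way, integrating xᵏ·cos(2nπx/d) by parts.
State is unnormalized: ∫|ψ|² dx = 2.7100, and ∫ψ*·x·ψ dx = 7.3441, so ⟨x⟩ = 7.3441 / 2.7100.
⟨x⟩ = 2.7100.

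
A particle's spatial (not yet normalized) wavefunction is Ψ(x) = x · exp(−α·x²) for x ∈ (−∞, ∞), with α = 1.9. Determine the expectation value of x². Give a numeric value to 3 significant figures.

0.395

⟨x²⟩ = ∫ x²·|Ψ|² dx / ∫|Ψ|² dx (integrals over the domain).
Expand each integrand as polynomial × e^(−2αx²) and use ∫x^(2j)·e^(−2αx²) dx = (2j−1)!!/(4α)^j · √(π/(2α)), odd powers → 0; here √(π/(2α)) = 0.90925.
State is unnormalized: ∫|Ψ|² dx = 0.11964, and ∫Ψ*·x²·Ψ dx = 0.047226, so ⟨x²⟩ = 0.047226 / 0.11964.
⟨x²⟩ = 0.39474.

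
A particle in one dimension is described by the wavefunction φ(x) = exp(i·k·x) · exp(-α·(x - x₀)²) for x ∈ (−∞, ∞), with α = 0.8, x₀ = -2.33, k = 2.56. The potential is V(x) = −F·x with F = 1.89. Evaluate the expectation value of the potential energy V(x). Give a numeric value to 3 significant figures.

⟨V⟩ = ∫ V(x)·|φ|² dx / ∫|φ|² dx.
Gaussian moments (u = x − x₀): ∫u^(2j)·e^(−2αu²) du = (2j−1)!!/(4α)^j · √(π/(2α)), odd powers integrate to 0; here √(π/(2α)) = 1.4012.
State is unnormalized: ∫|φ|² dx = 1.4012, and ∫φ*·V(x)·φ dx = 6.1707, so ⟨V⟩ = 6.1707 / 1.4012.
⟨V⟩ = 4.4037.

4.40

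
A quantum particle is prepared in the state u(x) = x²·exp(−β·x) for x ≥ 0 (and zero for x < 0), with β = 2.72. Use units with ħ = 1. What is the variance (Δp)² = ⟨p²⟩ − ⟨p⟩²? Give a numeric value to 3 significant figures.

2.47

Compute ⟨p⟩ and ⟨p²⟩ separately; (Δp)² = ⟨p²⟩ − ⟨p⟩².
Differentiate x²·exp(−β·x) with the product rule; every integrand then reduces to terms xʲ·e^(−2βx) on [0, ∞), with ∫₀^∞ xʲ·e^(−2βx) dx = j!/(2β)^(j+1).
Normalization: ∫|u|² dx = 0.0050375.
⟨p⟩ = 0.0000 and ⟨p²⟩ = 2.4661.
(Δp)² = 2.4661 − (0.0000)² = 2.4661.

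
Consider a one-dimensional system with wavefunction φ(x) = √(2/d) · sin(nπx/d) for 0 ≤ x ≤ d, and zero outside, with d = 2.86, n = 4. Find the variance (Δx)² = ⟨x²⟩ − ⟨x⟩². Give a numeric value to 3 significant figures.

Compute ⟨x⟩ and ⟨x²⟩ separately, then (Δx)² = ⟨x²⟩ − ⟨x⟩².
With sin²θ = (1 − cos2θ)/2 on 0 ≤ x ≤ d: ∫sin²(nπx/d) dx = d/2, ∫x·sin²(nπx/d) dx = d²/4, ∫x²·sin²(nπx/d) dx = d³·(1/6 − 1/(4n²π²)); higher powers xᵏ the same way, integrating xᵏ·cos(2nπx/d) by parts.
⟨x⟩ = 1.4300 and ⟨x²⟩ = 2.7006.
(Δx)² = 2.7006 − (1.4300)² = 0.65573.

0.656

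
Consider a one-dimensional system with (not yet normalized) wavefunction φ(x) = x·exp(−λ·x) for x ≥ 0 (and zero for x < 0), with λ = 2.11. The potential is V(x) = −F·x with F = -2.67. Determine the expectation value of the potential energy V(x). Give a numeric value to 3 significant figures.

⟨V⟩ = ∫ V(x)·|φ|² dx / ∫|φ|² dx.
Every integrand reduces to terms xʲ·e^(−2λx) on [0, ∞); use ∫₀^∞ xʲ·e^(−2λx) dx = j!/(2λ)^(j+1).
State is unnormalized: ∫|φ|² dx = 0.026613, and ∫φ*·V(x)·φ dx = 0.050514, so ⟨V⟩ = 0.050514 / 0.026613.
⟨V⟩ = 1.8981.

1.90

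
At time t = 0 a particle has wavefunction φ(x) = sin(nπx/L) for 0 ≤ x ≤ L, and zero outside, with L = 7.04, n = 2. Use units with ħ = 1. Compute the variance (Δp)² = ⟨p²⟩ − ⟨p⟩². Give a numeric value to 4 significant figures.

Compute ⟨p⟩ and ⟨p²⟩ separately; (Δp)² = ⟨p²⟩ − ⟨p⟩².
d/dx sin(nπx/L) = (nπ/L)·cos(nπx/L) and d²/dx² sin(nπx/L) = −(nπ/L)²·sin(nπx/L); on 0 ≤ x ≤ L, ∫sin²(nπx/L) dx = L/2 and ∫sin(nπx/L)·cos(nπx/L) dx = 0.
Normalization: ∫|φ|² dx = 3.5200.
⟨p⟩ = 0.0000 and ⟨p²⟩ = 0.79655.
(Δp)² = 0.79655 − (0.0000)² = 0.79655.

0.7966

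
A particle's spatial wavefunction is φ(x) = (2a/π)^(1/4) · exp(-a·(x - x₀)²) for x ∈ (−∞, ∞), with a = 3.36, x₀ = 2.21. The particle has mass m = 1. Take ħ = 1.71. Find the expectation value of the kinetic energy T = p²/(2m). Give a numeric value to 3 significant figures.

T = −(ħ²/2m) d²/dx², so ⟨T⟩ = −(ħ²/2m) ∫ φ*·φ'' dx; with m = 1.
Gaussian moments (u = x − x₀): ∫u^(2j)·e^(−2au²) du = (2j−1)!!/(4a)^j · √(π/(2a)), odd powers integrate to 0; here √(π/(2a)) = 0.68374. Derivatives: d/dx e^(−au²) = −2au·e^(−au²), d²/dx² e^(−au²) = (4a²u² − 2a)·e^(−au²).
⟨T⟩ = 4.9125.

4.91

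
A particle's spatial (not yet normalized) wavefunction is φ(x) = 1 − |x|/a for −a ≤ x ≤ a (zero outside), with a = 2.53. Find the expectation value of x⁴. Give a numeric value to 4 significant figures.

⟨x⁴⟩ = ∫ x⁴·|φ|² dx / ∫|φ|² dx (integrals over the domain).
φ is even, so ∫ over [−a, a] = 2∫₀ᵃ with φ = 1 − x/a there: ∫₀ᵃ (1 − x/a)² dx = a/3, ∫₀ᵃ x²(1 − x/a)² dx = a³/30, ∫₀ᵃ x⁴(1 − x/a)² dx = a⁵/105.
State is unnormalized: ∫|φ|² dx = 1.6867, and ∫φ*·x⁴·φ dx = 1.9744, so ⟨x⁴⟩ = 1.9744 / 1.6867.
⟨x⁴⟩ = 1.1706.

1.171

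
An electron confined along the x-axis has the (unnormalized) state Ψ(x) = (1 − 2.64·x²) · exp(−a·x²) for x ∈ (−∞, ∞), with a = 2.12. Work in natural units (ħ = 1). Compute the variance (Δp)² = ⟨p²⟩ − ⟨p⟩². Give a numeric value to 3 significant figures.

Compute ⟨p⟩ and ⟨p²⟩ separately; (Δp)² = ⟨p²⟩ − ⟨p⟩².
Expand each integrand as polynomial × e^(−2ax²) and use ∫x^(2j)·e^(−2ax²) dx = (2j−1)!!/(4a)^j · √(π/(2a)), odd powers → 0; here √(π/(2a)) = 0.86078. Differentiate with the product rule, d/dx e^(−ax²) = −2ax·e^(−ax²).
Normalization: ∫|Ψ|² dx = 0.57510.
⟨p⟩ = 0.0000 and ⟨p²⟩ = 7.3015.
(Δp)² = 7.3015 − (0.0000)² = 7.3015.

7.30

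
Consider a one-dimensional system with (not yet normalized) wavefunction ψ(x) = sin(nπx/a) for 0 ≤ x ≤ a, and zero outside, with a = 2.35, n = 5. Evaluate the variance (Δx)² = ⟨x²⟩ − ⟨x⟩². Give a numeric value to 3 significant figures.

0.449

Compute ⟨x⟩ and ⟨x²⟩ separately, then (Δx)² = ⟨x²⟩ − ⟨x⟩².
With sin²θ = (1 − cos2θ)/2 on 0 ≤ x ≤ a: ∫sin²(nπx/a) dx = a/2, ∫x·sin²(nπx/a) dx = a²/4, ∫x²·sin²(nπx/a) dx = a³·(1/6 − 1/(4n²π²)); higher powers xᵏ the same way, integrating xᵏ·cos(2nπx/a) by parts.
Normalization: ∫|ψ|² dx = 1.1750.
⟨x⟩ = 1.1750 and ⟨x²⟩ = 1.8296.
(Δx)² = 1.8296 − (1.1750)² = 0.44902.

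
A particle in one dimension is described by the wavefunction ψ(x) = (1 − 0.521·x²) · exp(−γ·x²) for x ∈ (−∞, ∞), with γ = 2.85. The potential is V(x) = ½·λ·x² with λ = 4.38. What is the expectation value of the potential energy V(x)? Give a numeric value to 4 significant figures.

⟨V⟩ = ∫ V(x)·|ψ|² dx / ∫|ψ|² dx.
Expand each integrand as polynomial × e^(−2γx²) and use ∫x^(2j)·e^(−2γx²) dx = (2j−1)!!/(4γ)^j · √(π/(2γ)), odd powers → 0; here √(π/(2γ)) = 0.74240.
State is unnormalized: ∫|ψ|² dx = 0.67919, and ∫ψ*·V(x)·ψ dx = 0.10798, so ⟨V⟩ = 0.10798 / 0.67919.
⟨V⟩ = 0.15898.

0.1590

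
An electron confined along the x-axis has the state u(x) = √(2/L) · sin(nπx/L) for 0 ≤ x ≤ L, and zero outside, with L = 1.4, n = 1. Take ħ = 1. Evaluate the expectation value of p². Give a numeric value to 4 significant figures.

5.036

p² u = −ħ² d²u/dx²; ⟨p²⟩ = −ħ² ∫ u*·u'' dx.
d/dx sin(nπx/L) = (nπ/L)·cos(nπx/L) and d²/dx² sin(nπx/L) = −(nπ/L)²·sin(nπx/L); on 0 ≤ x ≤ L, ∫sin²(nπx/L) dx = L/2 and ∫sin(nπx/L)·cos(nπx/L) dx = 0.
⟨p²⟩ = 5.0355.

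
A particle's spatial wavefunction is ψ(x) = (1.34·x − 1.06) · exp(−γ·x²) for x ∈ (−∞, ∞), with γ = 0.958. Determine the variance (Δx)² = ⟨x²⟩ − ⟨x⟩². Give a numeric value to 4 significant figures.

Compute ⟨x⟩ and ⟨x²⟩ separately, then (Δx)² = ⟨x²⟩ − ⟨x⟩².
Expand each integrand as polynomial × e^(−2γx²) and use ∫x^(2j)·e^(−2γx²) dx = (2j−1)!!/(4γ)^j · √(π/(2γ)), odd powers → 0; here √(π/(2γ)) = 1.2805.
Normalization: ∫|ψ|² dx = 2.0388.
⟨x⟩ = -0.46561 and ⟨x²⟩ = 0.41456.
(Δx)² = 0.41456 − (-0.46561)² = 0.19777.

0.1978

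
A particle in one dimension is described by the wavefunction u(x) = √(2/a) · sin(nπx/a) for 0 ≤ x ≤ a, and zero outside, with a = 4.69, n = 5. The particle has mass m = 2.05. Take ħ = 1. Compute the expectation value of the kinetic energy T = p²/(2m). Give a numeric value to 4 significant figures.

2.736

T = −(ħ²/2m) d²/dx², so ⟨T⟩ = −(ħ²/2m) ∫ u*·u'' dx; with m = 2.05.
d/dx sin(nπx/a) = (nπ/a)·cos(nπx/a) and d²/dx² sin(nπx/a) = −(nπ/a)²·sin(nπx/a); on 0 ≤ x ≤ a, ∫sin²(nπx/a) dx = a/2 and ∫sin(nπx/a)·cos(nπx/a) dx = 0.
⟨T⟩ = 2.7360.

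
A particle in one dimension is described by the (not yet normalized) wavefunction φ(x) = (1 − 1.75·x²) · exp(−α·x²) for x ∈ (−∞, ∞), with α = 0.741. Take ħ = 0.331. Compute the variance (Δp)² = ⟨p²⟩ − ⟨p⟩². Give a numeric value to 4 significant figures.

0.4337

Compute ⟨p⟩ and ⟨p²⟩ separately; (Δp)² = ⟨p²⟩ − ⟨p⟩².
Expand each integrand as polynomial × e^(−2αx²) and use ∫x^(2j)·e^(−2αx²) dx = (2j−1)!!/(4α)^j · √(π/(2α)), odd powers → 0; here √(π/(2α)) = 1.4560. Differentiate with the product rule, d/dx e^(−αx²) = −2αx·e^(−αx²).
Normalization: ∫|φ|² dx = 1.2593.
⟨p⟩ = 0.0000 and ⟨p²⟩ = 0.43373.
(Δp)² = 0.43373 − (0.0000)² = 0.43373.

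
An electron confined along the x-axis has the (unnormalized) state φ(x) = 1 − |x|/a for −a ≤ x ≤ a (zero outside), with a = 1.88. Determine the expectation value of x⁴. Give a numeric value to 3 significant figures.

⟨x⁴⟩ = ∫ x⁴·|φ|² dx / ∫|φ|² dx (integrals over the domain).
φ is even, so ∫ over [−a, a] = 2∫₀ᵃ with φ = 1 − x/a there: ∫₀ᵃ (1 − x/a)² dx = a/3, ∫₀ᵃ x²(1 − x/a)² dx = a³/30, ∫₀ᵃ x⁴(1 − x/a)² dx = a⁵/105.
State is unnormalized: ∫|φ|² dx = 1.2533, and ∫φ*·x⁴·φ dx = 0.44733, so ⟨x⁴⟩ = 0.44733 / 1.2533.
⟨x⁴⟩ = 0.35691.

0.357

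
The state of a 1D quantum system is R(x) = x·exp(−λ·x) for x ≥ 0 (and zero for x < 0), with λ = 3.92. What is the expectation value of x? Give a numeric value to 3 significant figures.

⟨x⟩ = ∫ x·|R|² dx / ∫|R|² dx (integrals over the domain).
Every integrand reduces to terms xʲ·e^(−2λx) on [0, ∞); use ∫₀^∞ xʲ·e^(−2λx) dx = j!/(2λ)^(j+1).
State is unnormalized: ∫|R|² dx = 0.0041503, and ∫R*·x·R dx = 0.0015881, so ⟨x⟩ = 0.0015881 / 0.0041503.
⟨x⟩ = 0.38265.

0.383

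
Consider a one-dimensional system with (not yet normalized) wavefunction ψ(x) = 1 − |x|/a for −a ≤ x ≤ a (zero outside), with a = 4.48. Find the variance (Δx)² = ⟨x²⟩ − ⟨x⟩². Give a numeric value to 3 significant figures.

Compute ⟨x⟩ and ⟨x²⟩ separately, then (Δx)² = ⟨x²⟩ − ⟨x⟩².
ψ is even, so ∫ over [−a, a] = 2∫₀ᵃ with ψ = 1 − x/a there: ∫₀ᵃ (1 − x/a)² dx = a/3, ∫₀ᵃ x²(1 − x/a)² dx = a³/30, ∫₀ᵃ x⁴(1 − x/a)² dx = a⁵/105.
Normalization: ∫|ψ|² dx = 2.9867.
⟨x⟩ = 0.0000 and ⟨x²⟩ = 2.0070.
(Δx)² = 2.0070 − (0.0000)² = 2.0070.

2.01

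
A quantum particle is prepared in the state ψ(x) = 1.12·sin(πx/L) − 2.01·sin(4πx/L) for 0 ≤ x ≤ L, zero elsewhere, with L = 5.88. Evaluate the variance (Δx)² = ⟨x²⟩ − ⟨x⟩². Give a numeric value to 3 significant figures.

Compute ⟨x⟩ and ⟨x²⟩ separately, then (Δx)² = ⟨x²⟩ − ⟨x⟩².
On 0 ≤ x ≤ L (j ≠ l): ∫sin²(jπx/L) dx = L/2, ∫sin(jπx/L)·sin(lπx/L) dx = 0; diagonal moments ∫x·sin²(jπx/L) dx = L²/4, ∫x²·sin²(jπx/L) dx = L³·(1/6 − 1/(4j²π²)); cross terms ∫x·sin(jπx/L)·sin(lπx/L) dx = 0 for j + l even and −4jlL²/(π²(j² − l²)²) for j + l odd, ∫x²·sin(jπx/L)·sin(lπx/L) dx = (−1)^(j+l)·4jlL³/(π²(j² − l²)²); higher powers the same way via product-to-sum and parts.
Normalization: ∫|ψ|² dx = 15.566.
⟨x⟩ = 3.0121 and ⟨x²⟩ = 11.450.
(Δx)² = 11.450 − (3.0121)² = 2.3775.

2.38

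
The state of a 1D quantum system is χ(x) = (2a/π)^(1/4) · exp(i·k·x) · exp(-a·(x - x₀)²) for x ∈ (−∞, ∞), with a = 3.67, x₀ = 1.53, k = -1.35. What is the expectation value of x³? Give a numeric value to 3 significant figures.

3.89

⟨x³⟩ = ∫ x³·|χ|² dx (integrals over the domain).
Gaussian moments (u = x − x₀): ∫u^(2j)·e^(−2au²) du = (2j−1)!!/(4a)^j · √(π/(2a)), odd powers integrate to 0; here √(π/(2a)) = 0.65422.
⟨x³⟩ = 3.8942.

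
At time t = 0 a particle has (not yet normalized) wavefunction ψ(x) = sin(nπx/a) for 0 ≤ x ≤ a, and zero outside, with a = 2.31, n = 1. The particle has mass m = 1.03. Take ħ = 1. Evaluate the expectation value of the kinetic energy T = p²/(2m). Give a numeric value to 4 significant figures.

T = −(ħ²/2m) d²/dx², so ⟨T⟩ = −(ħ²/2m) ∫ ψ*·ψ'' dx / ∫|ψ|² dx; with m = 1.03.
d/dx sin(nπx/a) = (nπ/a)·cos(nπx/a) and d²/dx² sin(nπx/a) = −(nπ/a)²·sin(nπx/a); on 0 ≤ x ≤ a, ∫sin²(nπx/a) dx = a/2 and ∫sin(nπx/a)·cos(nπx/a) dx = 0.
State is unnormalized: ∫|ψ|² dx = 1.1550, and ∫ψ*·(−ħ²/2m · ψ'') dx = 1.0370, so ⟨T⟩ = 1.0370 / 1.1550.
⟨T⟩ = 0.89786.

0.8979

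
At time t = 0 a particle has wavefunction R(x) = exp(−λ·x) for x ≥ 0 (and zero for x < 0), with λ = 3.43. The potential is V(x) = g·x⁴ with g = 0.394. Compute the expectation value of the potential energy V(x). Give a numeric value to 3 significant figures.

0.00427

⟨V⟩ = ∫ V(x)·|R|² dx / ∫|R|² dx.
Every integrand reduces to terms xʲ·e^(−2λx) on [0, ∞); use ∫₀^∞ xʲ·e^(−2λx) dx = j!/(2λ)^(j+1).
State is unnormalized: ∫|R|² dx = 0.14577, and ∫R*·V(x)·R dx = 0.00062242, so ⟨V⟩ = 0.00062242 / 0.14577.
⟨V⟩ = 0.0042698.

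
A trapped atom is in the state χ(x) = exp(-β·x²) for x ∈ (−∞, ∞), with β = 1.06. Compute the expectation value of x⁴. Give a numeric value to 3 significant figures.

0.167

⟨x⁴⟩ = ∫ x⁴·|χ|² dx / ∫|χ|² dx (integrals over the domain).
Gaussian moments: ∫x^(2j)·e^(−2βx²) dx = (2j−1)!!/(4β)^j · √(π/(2β)), odd powers integrate to 0; here √(π/(2β)) = 1.2173.
State is unnormalized: ∫|χ|² dx = 1.2173, and ∫χ*·x⁴·χ dx = 0.20314, so ⟨x⁴⟩ = 0.20314 / 1.2173.
⟨x⁴⟩ = 0.16687.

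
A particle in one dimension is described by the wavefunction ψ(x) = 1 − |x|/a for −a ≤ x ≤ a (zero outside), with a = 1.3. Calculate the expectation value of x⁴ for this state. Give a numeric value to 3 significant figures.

0.0816

⟨x⁴⟩ = ∫ x⁴·|ψ|² dx / ∫|ψ|² dx (integrals over the domain).
ψ is even, so ∫ over [−a, a] = 2∫₀ᵃ with ψ = 1 − x/a there: ∫₀ᵃ (1 − x/a)² dx = a/3, ∫₀ᵃ x²(1 − x/a)² dx = a³/30, ∫₀ᵃ x⁴(1 − x/a)² dx = a⁵/105.
State is unnormalized: ∫|ψ|² dx = 0.86667, and ∫ψ*·x⁴·ψ dx = 0.070722, so ⟨x⁴⟩ = 0.070722 / 0.86667.
⟨x⁴⟩ = 0.081603.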